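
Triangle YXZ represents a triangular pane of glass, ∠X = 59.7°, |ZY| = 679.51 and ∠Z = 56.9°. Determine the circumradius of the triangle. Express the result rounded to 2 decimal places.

The third angle is ∠Y = 180° − ∠X − ∠Z = 63.40°.
Law of sines: |XZ| = |ZY|·sin Y/sin X ≈ 703.72.
Law of sines: |YX| = |ZY|·sin Z/sin X ≈ 659.3.
Circumradius = |ZY|/(2 sin X) ≈ 393.51.

R ≈ 393.51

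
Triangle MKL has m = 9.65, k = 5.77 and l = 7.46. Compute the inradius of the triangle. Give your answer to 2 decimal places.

1.88

Semiperimeter s = (9.65 + 5.77 + 7.46)/2 = 11.44.
Heron's formula: area = √(11.44·1.79·5.67·3.98) ≈ 21.497.
Inradius = area/s = 21.497/11.44 ≈ 1.8791.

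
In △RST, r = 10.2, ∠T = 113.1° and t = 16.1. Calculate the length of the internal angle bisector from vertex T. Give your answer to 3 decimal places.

5.296

Law of sines: sin R = r·sin T/t ≈ 0.58274.
Since t ≥ r, only the acute value applies: ∠R ≈ 35.64°.
Then ∠S = 180° − ∠T − ∠R ≈ 31.26°.
Law of sines gives s = t·sin S/sin T ≈ 9.0819.
The bisector from T has length 2·r·s·cos(∠T/2)/(r+s) ≈ 5.2963.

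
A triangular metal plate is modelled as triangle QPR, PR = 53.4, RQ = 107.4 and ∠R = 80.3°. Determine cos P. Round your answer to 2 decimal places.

By the law of cosines, QP² = PR² + RQ² − 2·PR·RQ·cos R = 12454, so QP ≈ 111.6.
Law of cosines again: cos P = (QP² + PR² − RQ²)/(2·QP·PR) ≈ 0.31636, so ∠P ≈ 71.56°.

cos P ≈ 0.32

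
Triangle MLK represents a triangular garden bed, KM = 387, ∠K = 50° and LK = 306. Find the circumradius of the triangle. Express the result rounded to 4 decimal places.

R ≈ 197.0739

By the law of cosines, ML² = LK² + KM² − 2·LK·KM·cos K = 91165, so ML ≈ 301.93.
Area = ½·LK·KM·sin K ≈ 45358.
Circumradius = ML/(2 sin K) ≈ 197.07.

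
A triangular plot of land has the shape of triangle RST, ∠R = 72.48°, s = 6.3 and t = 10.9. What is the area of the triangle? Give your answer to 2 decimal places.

area ≈ 32.74

Area = ½·s·t·sin R ≈ 32.742.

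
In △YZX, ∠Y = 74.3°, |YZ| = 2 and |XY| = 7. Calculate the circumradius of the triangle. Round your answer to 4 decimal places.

By the law of cosines, |ZX|² = |XY|² + |YZ|² − 2·|XY|·|YZ|·cos Y = 45.423, so |ZX| ≈ 6.7397.
Area = ½·|XY|·|YZ|·sin Y ≈ 6.7388.
Circumradius = |ZX|/(2 sin Y) ≈ 3.5004.

3.5004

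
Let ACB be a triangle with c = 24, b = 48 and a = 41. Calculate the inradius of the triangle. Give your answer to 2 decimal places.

r ≈ 8.71

Semiperimeter s = (41 + 24 + 48)/2 = 56.5.
Heron's formula: area = √(56.5·15.5·32.5·8.5) ≈ 491.86.
Inradius = area/s = 491.86/56.5 ≈ 8.7055.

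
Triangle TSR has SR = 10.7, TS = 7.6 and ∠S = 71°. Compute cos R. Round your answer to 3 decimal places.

0.753

By the law of cosines, RT² = TS² + SR² − 2·TS·SR·cos S = 119.3, so RT ≈ 10.922.
Law of cosines again: cos R = (SR² + RT² − TS²)/(2·SR·RT) ≈ 0.75310, so ∠R ≈ 41.14°.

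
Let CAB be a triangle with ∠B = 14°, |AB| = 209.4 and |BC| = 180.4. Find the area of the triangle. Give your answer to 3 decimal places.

area ≈ 4569.392

Area = ½·|AB|·|BC|·sin B ≈ 4569.4.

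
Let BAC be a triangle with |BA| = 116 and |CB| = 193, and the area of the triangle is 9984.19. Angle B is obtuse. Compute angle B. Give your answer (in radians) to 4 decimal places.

2.0400

From area = ½·|CB|·|BA|·sin B, we get sin B = 2·area/(|CB|·|BA|) ≈ 0.89192.
Taking the obtuse solution, ∠B ≈ 2.040 rad.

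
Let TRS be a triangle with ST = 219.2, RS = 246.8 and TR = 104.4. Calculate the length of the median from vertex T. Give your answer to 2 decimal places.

m_T ≈ 119.36

Median from T: ½√(2·ST² + 2·TR² − RS²) ≈ 119.36.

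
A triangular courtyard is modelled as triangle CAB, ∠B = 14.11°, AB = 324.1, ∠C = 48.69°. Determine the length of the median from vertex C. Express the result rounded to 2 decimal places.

m_C ≈ 230.02

The third angle is ∠A = 180° − ∠B − ∠C = 117.20°.
Law of sines: BC = AB·sin A/sin C ≈ 383.76.
Law of sines: CA = AB·sin B/sin C ≈ 105.19.
Median from C: ½√(2·BC² + 2·CA² − AB²) ≈ 230.02.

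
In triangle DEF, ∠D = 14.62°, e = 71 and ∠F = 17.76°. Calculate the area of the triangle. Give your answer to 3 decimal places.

The third angle is ∠E = 180° − ∠F − ∠D = 147.62°.
Law of sines: d = e·sin D/sin E ≈ 33.464.
Law of sines: f = e·sin F/sin E ≈ 40.44.
Area = ½·e·d·sin F ≈ 362.36.

362.365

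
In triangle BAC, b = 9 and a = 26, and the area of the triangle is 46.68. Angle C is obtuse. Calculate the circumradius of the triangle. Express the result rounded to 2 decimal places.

From area = ½·b·a·sin C, we get sin C = 2·area/(b·a) ≈ 0.39897.
Taking the obtuse solution, ∠C ≈ 156.49°.
Law of cosines then gives c ≈ 34.44.
Circumradius = c/(2 sin C) ≈ 43.161.

R ≈ 43.16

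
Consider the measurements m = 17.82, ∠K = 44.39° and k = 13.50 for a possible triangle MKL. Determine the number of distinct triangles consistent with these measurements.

m·sin K = 17.82·sin(44.39°) ≈ 12.47.
Since m sin K < k < m (12.47 < 13.50 < 17.82), two triangles exist.

2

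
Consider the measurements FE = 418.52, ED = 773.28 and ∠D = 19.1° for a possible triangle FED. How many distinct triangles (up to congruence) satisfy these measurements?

2

ED·sin D = 773.28·sin(19.1°) ≈ 253.
Since ED sin D < FE < ED (253 < 418.52 < 773.28), two triangles exist.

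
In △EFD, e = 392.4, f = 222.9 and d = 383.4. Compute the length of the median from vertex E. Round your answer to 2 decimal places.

m_E ≈ 244.63

Median from E: ½√(2·f² + 2·d² − e²) ≈ 244.63.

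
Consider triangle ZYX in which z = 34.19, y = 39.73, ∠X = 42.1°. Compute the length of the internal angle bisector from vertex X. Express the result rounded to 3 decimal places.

34.300

By the law of cosines, x² = z² + y² − 2·z·y·cos X = 731.68, so x ≈ 27.05.
The bisector from X has length 2·z·y·cos(∠X/2)/(z+y) ≈ 34.3.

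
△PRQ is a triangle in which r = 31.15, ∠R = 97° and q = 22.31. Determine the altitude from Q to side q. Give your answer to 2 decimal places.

Law of sines: sin Q = q·sin R/r ≈ 0.71087.
Since r ≥ q, only the acute value applies: ∠Q ≈ 45.31°.
Then ∠P = 180° − ∠R − ∠Q ≈ 37.69°.
Law of sines gives p = r·sin P/sin R ≈ 19.19.
Area = ½·r·q·sin P ≈ 212.46.
The altitude from Q has length 2·area/q ≈ 19.046.

h_Q ≈ 19.05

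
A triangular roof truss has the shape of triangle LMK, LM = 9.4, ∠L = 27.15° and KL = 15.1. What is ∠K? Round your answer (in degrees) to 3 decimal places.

32.490

By the law of cosines, MK² = KL² + LM² − 2·KL·LM·cos L = 63.769, so MK ≈ 7.9856.
Law of cosines again: cos K = (MK² + KL² − LM²)/(2·MK·KL) ≈ 0.84349, so ∠K ≈ 32.49°.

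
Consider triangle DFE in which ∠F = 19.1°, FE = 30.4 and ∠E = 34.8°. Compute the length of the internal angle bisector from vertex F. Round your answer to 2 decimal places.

t_F ≈ 24.82

The third angle is ∠D = 180° − ∠F − ∠E = 126.10°.
Law of sines: ED = FE·sin F/sin D ≈ 12.311.
Law of sines: DF = FE·sin E/sin D ≈ 21.473.
The bisector from F has length 2·DF·FE·cos(∠F/2)/(DF+FE) ≈ 24.819.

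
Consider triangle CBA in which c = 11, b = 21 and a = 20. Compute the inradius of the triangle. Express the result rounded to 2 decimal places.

r ≈ 4.16

Semiperimeter s = (11 + 21 + 20)/2 = 26.
Heron's formula: area = √(26·15·5·6) ≈ 108.17.
Inradius = area/s = 108.17/26 ≈ 4.1603.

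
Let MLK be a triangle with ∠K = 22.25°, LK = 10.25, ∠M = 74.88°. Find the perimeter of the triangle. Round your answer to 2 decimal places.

The third angle is ∠L = 180° − ∠K − ∠M = 82.87°.
Law of sines: KM = LK·sin L/sin M ≈ 10.535.
Law of sines: ML = LK·sin K/sin M ≈ 4.0203.
Semiperimeter s = (10.25+10.535+4.0203)/2 = 12.403.
Perimeter = 10.25 + 10.535 + 4.0203 = 24.806.

perimeter ≈ 24.81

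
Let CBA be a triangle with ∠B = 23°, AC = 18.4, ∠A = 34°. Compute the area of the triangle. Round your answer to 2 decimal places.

203.18

The third angle is ∠C = 180° − ∠B − ∠A = 123.00°.
Law of sines: BA = AC·sin C/sin B ≈ 39.494.
Law of sines: CB = AC·sin A/sin B ≈ 26.333.
Area = ½·AC·BA·sin A ≈ 203.18.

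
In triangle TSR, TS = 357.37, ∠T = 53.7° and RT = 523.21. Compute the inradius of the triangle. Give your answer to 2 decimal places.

By the law of cosines, SR² = RT² + TS² − 2·RT·TS·cos T = 1.8007e+05, so SR ≈ 424.35.
Area = ½·RT·TS·sin T ≈ 75346.
Semiperimeter s = (424.35+523.21+357.37)/2 = 652.47.
Inradius = area/s = 75346/652.47 ≈ 115.48.

r ≈ 115.48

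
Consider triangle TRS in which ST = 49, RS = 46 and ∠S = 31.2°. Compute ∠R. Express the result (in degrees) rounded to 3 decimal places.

By the law of cosines, TR² = RS² + ST² − 2·RS·ST·cos S = 661.02, so TR ≈ 25.71.
Law of cosines again: cos R = (TR² + RS² − ST²)/(2·TR·RS) ≈ 0.15897, so ∠R ≈ 80.85°.

∠R ≈ 80.853°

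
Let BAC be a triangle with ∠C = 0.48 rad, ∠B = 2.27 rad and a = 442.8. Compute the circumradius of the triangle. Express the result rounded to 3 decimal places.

R ≈ 580.096

The third angle is ∠A = π − ∠C − ∠B = 0.392 rad.
Law of sines: b = a·sin B/sin A ≈ 887.96.
Law of sines: c = a·sin C/sin A ≈ 535.75.
Circumradius = a/(2 sin A) ≈ 580.1.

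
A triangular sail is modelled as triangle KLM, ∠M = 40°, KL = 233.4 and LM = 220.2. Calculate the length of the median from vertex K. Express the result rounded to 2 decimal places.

m_K ≈ 279.05

Law of sines: sin K = LM·sin M/KL ≈ 0.60643.
Since KL ≥ LM, only the acute value applies: ∠K ≈ 37.33°.
Then ∠L = 180° − ∠M − ∠K ≈ 102.67°.
Law of sines gives MK = KL·sin L/sin M ≈ 354.27.
Median from K: ½√(2·MK² + 2·KL² − LM²) ≈ 279.05.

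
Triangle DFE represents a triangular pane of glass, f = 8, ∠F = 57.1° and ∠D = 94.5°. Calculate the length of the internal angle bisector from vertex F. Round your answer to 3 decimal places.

5.390

The third angle is ∠E = 180° − ∠D − ∠F = 28.40°.
Law of sines: d = f·sin D/sin F ≈ 9.4987.
Law of sines: e = f·sin E/sin F ≈ 4.5318.
The bisector from F has length 2·e·d·cos(∠F/2)/(e+d) ≈ 5.39.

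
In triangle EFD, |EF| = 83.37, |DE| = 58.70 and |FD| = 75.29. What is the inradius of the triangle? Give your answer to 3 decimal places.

r ≈ 19.714

Semiperimeter s = (75.29 + 58.7 + 83.37)/2 = 108.68.
Heron's formula: area = √(108.68·33.39·49.98·25.31) ≈ 2142.5.
Inradius = area/s = 2142.5/108.68 ≈ 19.714.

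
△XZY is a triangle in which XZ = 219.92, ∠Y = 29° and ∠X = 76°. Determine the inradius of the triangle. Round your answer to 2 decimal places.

85.14

The third angle is ∠Z = 180° − ∠Y − ∠X = 75.00°.
Law of sines: ZY = XZ·sin X/sin Y ≈ 440.15.
Law of sines: YX = XZ·sin Z/sin Y ≈ 438.16.
Area = ½·XZ·ZY·sin Z ≈ 46749.
Semiperimeter s = (440.15+438.16+219.92)/2 = 549.12.
Inradius = area/s = 46749/549.12 ≈ 85.136.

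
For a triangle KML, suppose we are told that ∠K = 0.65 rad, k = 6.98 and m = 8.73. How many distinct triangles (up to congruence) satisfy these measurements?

m·sin K = 8.73·sin(0.65 rad) ≈ 5.283.
Since m sin K < k < m (5.283 < 6.98 < 8.73), two triangles exist.

2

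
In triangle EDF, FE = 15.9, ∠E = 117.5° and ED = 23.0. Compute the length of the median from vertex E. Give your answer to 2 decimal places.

m_E ≈ 10.54

By the law of cosines, DF² = FE² + ED² − 2·FE·ED·cos E = 1119.5, so DF ≈ 33.459.
Median from E: ½√(2·FE² + 2·ED² − DF²) ≈ 10.537.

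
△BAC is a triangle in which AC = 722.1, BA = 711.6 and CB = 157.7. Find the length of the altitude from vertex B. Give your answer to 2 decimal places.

h_B ≈ 155.26

Semiperimeter s = (722.1 + 157.7 + 711.6)/2 = 795.7.
Heron's formula: area = √(795.7·73.6·638·84.1) ≈ 56056.
The altitude from B has length 2·area/AC ≈ 155.26.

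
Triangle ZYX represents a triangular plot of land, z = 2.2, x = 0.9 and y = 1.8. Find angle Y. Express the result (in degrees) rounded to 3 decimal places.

∠Y ≈ 52.513°

By the law of cosines, cos Y = (x² + z² − y²) / (2·x·z) ≈ 0.60859, so ∠Y ≈ 52.51°.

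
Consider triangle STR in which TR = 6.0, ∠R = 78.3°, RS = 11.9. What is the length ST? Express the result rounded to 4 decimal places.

12.1923

By the law of cosines, ST² = TR² + RS² − 2·TR·RS·cos R = 148.65, so ST ≈ 12.192.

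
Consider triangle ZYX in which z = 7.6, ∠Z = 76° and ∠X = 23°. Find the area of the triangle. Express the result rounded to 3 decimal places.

11.487

The third angle is ∠Y = 180° − ∠X − ∠Z = 81.00°.
Law of sines: y = z·sin Y/sin Z ≈ 7.7362.
Law of sines: x = z·sin X/sin Z ≈ 3.0605.
Area = ½·z·y·sin X ≈ 11.487.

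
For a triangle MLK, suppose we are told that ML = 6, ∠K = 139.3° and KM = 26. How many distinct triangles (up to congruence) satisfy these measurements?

KM·sin K = 26·sin(139.3°) ≈ 16.95.
Since ∠K is not acute, a triangle exists only if ML > KM; here ML ≤ KM, so there is no triangle.

0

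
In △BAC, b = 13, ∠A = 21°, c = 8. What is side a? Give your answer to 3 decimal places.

6.230

By the law of cosines, a² = c² + b² − 2·c·b·cos A = 38.815, so a ≈ 6.2302.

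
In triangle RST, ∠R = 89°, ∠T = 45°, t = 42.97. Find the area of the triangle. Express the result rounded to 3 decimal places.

area ≈ 939.039

The third angle is ∠S = 180° − ∠T − ∠R = 46.00°.
Law of sines: r = t·sin R/sin T ≈ 60.76.
Law of sines: s = t·sin S/sin T ≈ 43.713.
Area = ½·t·r·sin S ≈ 939.04.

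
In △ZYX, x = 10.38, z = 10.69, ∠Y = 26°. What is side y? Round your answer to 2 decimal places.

4.75

By the law of cosines, y² = x² + z² − 2·x·z·cos Y = 22.556, so y ≈ 4.7493.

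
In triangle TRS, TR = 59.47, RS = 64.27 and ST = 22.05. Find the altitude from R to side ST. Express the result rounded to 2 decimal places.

h_R ≈ 59.42

Semiperimeter s = (64.27 + 22.05 + 59.47)/2 = 72.895.
Heron's formula: area = √(72.895·8.625·50.845·13.425) ≈ 655.1.
The altitude from R has length 2·area/ST ≈ 59.42.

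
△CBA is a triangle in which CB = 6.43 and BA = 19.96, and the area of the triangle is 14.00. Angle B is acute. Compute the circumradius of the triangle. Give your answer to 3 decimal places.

From area = ½·CB·BA·sin B, we get sin B = 2·area/(CB·BA) ≈ 0.21817.
Taking the acute solution, ∠B ≈ 12.60°.
Law of cosines then gives AC ≈ 13.757.
Circumradius = AC/(2 sin B) ≈ 31.528.

31.528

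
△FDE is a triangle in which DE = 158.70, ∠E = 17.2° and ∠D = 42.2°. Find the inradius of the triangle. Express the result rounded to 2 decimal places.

17.24

The third angle is ∠F = 180° − ∠D − ∠E = 120.60°.
Law of sines: EF = DE·sin D/sin F ≈ 123.85.
Law of sines: FD = DE·sin E/sin F ≈ 54.521.
Area = ½·DE·EF·sin E ≈ 2906.
Semiperimeter s = (158.7+123.85+54.521)/2 = 168.54.
Inradius = area/s = 2906/168.54 ≈ 17.243.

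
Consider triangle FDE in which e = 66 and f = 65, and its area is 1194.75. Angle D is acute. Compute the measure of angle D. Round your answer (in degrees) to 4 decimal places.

From area = ½·e·f·sin D, we get sin D = 2·area/(e·f) ≈ 0.55699.
Taking the acute solution, ∠D ≈ 33.85°.

∠D ≈ 33.8481°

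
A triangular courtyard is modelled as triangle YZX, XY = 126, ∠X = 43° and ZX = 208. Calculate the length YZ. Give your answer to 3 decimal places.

144.241

By the law of cosines, YZ² = ZX² + XY² − 2·ZX·XY·cos X = 20805, so YZ ≈ 144.24.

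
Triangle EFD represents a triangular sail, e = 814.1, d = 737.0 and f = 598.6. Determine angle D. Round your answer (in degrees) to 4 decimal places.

60.6366

By the law of cosines, cos D = (e² + f² − d²) / (2·e·f) ≈ 0.49035, so ∠D ≈ 60.64°.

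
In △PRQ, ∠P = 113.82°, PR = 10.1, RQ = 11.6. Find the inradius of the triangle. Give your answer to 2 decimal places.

1.10

Law of sines: sin Q = PR·sin P/RQ ≈ 0.79652.
Since RQ ≥ PR, only the acute value applies: ∠Q ≈ 52.80°.
Then ∠R = 180° − ∠P − ∠Q ≈ 13.38°.
Law of sines gives QP = RQ·sin R/sin P ≈ 2.9344.
Area = ½·RQ·PR·sin R ≈ 13.557.
Semiperimeter s = (11.6+2.9344+10.1)/2 = 12.317.
Inradius = area/s = 13.557/12.317 ≈ 1.1006.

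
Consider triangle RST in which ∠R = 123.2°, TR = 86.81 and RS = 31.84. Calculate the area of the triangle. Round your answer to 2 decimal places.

Area = ½·TR·RS·sin R ≈ 1156.4.

area ≈ 1156.42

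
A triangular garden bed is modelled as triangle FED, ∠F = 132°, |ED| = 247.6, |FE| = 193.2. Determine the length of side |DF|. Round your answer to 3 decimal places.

Law of sines: sin D = |FE|·sin F/|ED| ≈ 0.57987.
Since |ED| ≥ |FE|, only the acute value applies: ∠D ≈ 35.44°.
Then ∠E = 180° − ∠F − ∠D ≈ 12.56°.
Law of sines gives |DF| = |ED|·sin E/sin F ≈ 72.446.

72.446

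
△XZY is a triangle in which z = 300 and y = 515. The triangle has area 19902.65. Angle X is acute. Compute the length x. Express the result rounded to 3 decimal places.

From area = ½·z·y·sin X, we get sin X = 2·area/(z·y) ≈ 0.25764.
Taking the acute solution, ∠X ≈ 14.93°.
Law of cosines then gives x ≈ 238.03.

238.026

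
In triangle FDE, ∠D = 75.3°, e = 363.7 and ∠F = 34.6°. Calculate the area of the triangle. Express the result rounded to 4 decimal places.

The third angle is ∠E = 180° − ∠F − ∠D = 70.10°.
Law of sines: f = e·sin F/sin E ≈ 219.64.
Law of sines: d = e·sin D/sin E ≈ 374.14.
Area = ½·e·f·sin D ≈ 38634.

area ≈ 38634.1365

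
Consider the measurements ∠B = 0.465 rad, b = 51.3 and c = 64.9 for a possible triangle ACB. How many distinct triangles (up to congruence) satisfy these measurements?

2

c·sin B = 64.9·sin(0.465 rad) ≈ 29.1.
Since c sin B < b < c (29.1 < 51.3 < 64.9), two triangles exist.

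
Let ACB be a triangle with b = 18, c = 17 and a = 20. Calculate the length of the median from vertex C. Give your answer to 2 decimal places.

Median from C: ½√(2·b² + 2·a² − c²) ≈ 17.022.

17.02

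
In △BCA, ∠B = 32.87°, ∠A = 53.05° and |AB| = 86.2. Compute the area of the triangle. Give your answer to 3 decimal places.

area ≈ 1615.504

The third angle is ∠C = 180° − ∠A − ∠B = 94.08°.
Law of sines: |CA| = |AB|·sin B/sin C ≈ 46.903.
Law of sines: |BC| = |AB|·sin A/sin C ≈ 69.063.
Area = ½·|AB|·|CA|·sin A ≈ 1615.5.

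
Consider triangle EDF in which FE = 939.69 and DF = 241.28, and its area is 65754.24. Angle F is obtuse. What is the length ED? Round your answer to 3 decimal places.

From area = ½·DF·FE·sin F, we get sin F = 2·area/(DF·FE) ≈ 0.58003.
Taking the obtuse solution, ∠F ≈ 2.523 rad.
Law of cosines then gives ED ≈ 1144.8.

1144.822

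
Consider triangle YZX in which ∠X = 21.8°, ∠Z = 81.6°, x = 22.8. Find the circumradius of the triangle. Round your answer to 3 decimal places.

R ≈ 30.697

The third angle is ∠Y = 180° − ∠Z − ∠X = 76.60°.
Law of sines: y = x·sin Y/sin X ≈ 59.723.
Law of sines: z = x·sin Z/sin X ≈ 60.736.
Circumradius = x/(2 sin X) ≈ 30.697.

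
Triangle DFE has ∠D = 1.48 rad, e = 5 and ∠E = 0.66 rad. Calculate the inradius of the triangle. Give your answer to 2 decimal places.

The third angle is ∠F = π − ∠E − ∠D = 1.002 rad.
Law of sines: d = e·sin D/sin E ≈ 8.1215.
Law of sines: f = e·sin F/sin E ≈ 6.8692.
Area = ½·e·d·sin F ≈ 17.102.
Semiperimeter s = (8.1215+6.8692+5)/2 = 9.9954.
Inradius = area/s = 17.102/9.9954 ≈ 1.711.

1.71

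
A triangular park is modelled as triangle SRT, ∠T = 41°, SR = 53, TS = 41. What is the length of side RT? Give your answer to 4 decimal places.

Law of sines: sin R = TS·sin T/SR ≈ 0.50752.
Since SR ≥ TS, only the acute value applies: ∠R ≈ 30.50°.
Then ∠S = 180° − ∠T − ∠R ≈ 108.50°.
Law of sines gives RT = SR·sin S/sin T ≈ 76.61.

76.6101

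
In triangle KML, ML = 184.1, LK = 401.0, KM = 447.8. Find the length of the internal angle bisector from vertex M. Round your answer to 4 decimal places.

By the law of cosines, cos M = (KM² + ML² − LK²) / (2·KM·ML) ≈ 0.44649, so ∠M ≈ 63.48°.
The bisector from M has length 2·KM·ML·cos(∠M/2)/(KM+ML) ≈ 221.9.

221.9022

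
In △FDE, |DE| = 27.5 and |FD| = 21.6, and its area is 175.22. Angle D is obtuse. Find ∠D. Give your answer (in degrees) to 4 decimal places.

∠D ≈ 143.8454°

From area = ½·|FD|·|DE|·sin D, we get sin D = 2·area/(|FD|·|DE|) ≈ 0.58997.
Taking the obtuse solution, ∠D ≈ 143.85°.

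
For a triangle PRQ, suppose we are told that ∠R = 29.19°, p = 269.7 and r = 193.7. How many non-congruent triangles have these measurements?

2

p·sin R = 269.7·sin(29.19°) ≈ 131.5.
Since p sin R < r < p (131.5 < 193.7 < 269.7), two triangles exist.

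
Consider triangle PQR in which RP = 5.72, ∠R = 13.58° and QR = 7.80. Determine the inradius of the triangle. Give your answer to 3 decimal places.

r ≈ 0.649

By the law of cosines, PQ² = QR² + RP² − 2·QR·RP·cos R = 6.8211, so PQ ≈ 2.6117.
Area = ½·QR·RP·sin R ≈ 5.238.
Semiperimeter s = (7.8+5.72+2.6117)/2 = 8.0659.
Inradius = area/s = 5.238/8.0659 ≈ 0.6494.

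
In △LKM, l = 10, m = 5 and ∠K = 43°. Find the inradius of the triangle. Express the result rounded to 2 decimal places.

By the law of cosines, k² = m² + l² − 2·m·l·cos K = 51.865, so k ≈ 7.2017.
Area = ½·m·l·sin K ≈ 17.05.
Semiperimeter s = (10+7.2017+5)/2 = 11.101.
Inradius = area/s = 17.05/11.101 ≈ 1.5359.

1.54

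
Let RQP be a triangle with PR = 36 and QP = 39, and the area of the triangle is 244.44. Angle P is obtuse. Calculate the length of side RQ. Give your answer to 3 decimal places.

From area = ½·QP·PR·sin P, we get sin P = 2·area/(QP·PR) ≈ 0.34821.
Taking the obtuse solution, ∠P ≈ 159.62°.
Law of cosines then gives RQ ≈ 73.819.

73.819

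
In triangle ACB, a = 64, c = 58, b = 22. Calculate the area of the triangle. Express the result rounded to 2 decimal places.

Semiperimeter s = (64 + 58 + 22)/2 = 72.
Heron's formula: area = √(72·8·14·50) ≈ 634.98.

area ≈ 634.98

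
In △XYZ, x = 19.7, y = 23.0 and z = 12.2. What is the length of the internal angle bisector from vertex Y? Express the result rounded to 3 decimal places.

By the law of cosines, cos Y = (z² + x² − y²) / (2·z·x) ≈ 0.01650, so ∠Y ≈ 89.05°.
The bisector from Y has length 2·z·x·cos(∠Y/2)/(z+x) ≈ 10.742.

10.742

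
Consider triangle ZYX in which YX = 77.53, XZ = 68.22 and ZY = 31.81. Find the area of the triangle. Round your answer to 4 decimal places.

Semiperimeter s = (77.53 + 68.22 + 31.81)/2 = 88.78.
Heron's formula: area = √(88.78·11.25·20.56·56.97) ≈ 1081.6.

1081.6045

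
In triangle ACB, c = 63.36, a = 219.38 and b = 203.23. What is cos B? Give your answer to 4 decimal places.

0.3899

By the law of cosines, cos B = (a² + c² − b²) / (2·a·c) ≈ 0.38992, so ∠B ≈ 1.170 rad.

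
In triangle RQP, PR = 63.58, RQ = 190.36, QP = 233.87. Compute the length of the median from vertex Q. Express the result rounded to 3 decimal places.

Median from Q: ½√(2·RQ² + 2·QP² − PR²) ≈ 210.84.

210.845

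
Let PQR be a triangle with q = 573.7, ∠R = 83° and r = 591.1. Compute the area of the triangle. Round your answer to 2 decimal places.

Law of sines: sin Q = q·sin R/r ≈ 0.96333.
Since r ≥ q, only the acute value applies: ∠Q ≈ 74.44°.
Then ∠P = 180° − ∠R − ∠Q ≈ 22.56°.
Law of sines gives p = r·sin P/sin R ≈ 228.52.
Area = ½·r·q·sin P ≈ 65063.

65063.02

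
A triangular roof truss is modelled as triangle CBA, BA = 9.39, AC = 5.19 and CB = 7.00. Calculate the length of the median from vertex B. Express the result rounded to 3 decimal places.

Median from B: ½√(2·CB² + 2·BA² − AC²) ≈ 7.8646.

m_B ≈ 7.865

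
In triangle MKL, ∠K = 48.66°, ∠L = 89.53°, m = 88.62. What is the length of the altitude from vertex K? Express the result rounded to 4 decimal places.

The third angle is ∠M = 180° − ∠K − ∠L = 41.81°.
Law of sines: k = m·sin K/sin M ≈ 99.805.
Law of sines: l = m·sin L/sin M ≈ 132.93.
Area = ½·m·k·sin L ≈ 4422.2.
The altitude from K has length 2·area/k ≈ 88.617.

h_K ≈ 88.6170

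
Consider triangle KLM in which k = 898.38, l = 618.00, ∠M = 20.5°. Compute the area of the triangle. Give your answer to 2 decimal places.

Area = ½·k·l·sin M ≈ 97217.

area ≈ 97217.37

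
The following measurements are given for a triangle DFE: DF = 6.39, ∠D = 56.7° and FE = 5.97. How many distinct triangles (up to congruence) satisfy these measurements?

2

DF·sin D = 6.39·sin(56.7°) ≈ 5.341.
Since DF sin D < FE < DF (5.341 < 5.97 < 6.39), two triangles exist.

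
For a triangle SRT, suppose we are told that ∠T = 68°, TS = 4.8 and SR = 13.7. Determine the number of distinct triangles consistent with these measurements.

1

TS·sin T = 4.8·sin(68°) ≈ 4.45.
Since SR ≥ TS, exactly one triangle exists.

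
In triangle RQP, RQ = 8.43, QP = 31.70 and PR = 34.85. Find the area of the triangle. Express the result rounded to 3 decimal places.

area ≈ 129.047

Semiperimeter s = (31.7 + 34.85 + 8.43)/2 = 37.49.
Heron's formula: area = √(37.49·5.79·2.64·29.06) ≈ 129.05.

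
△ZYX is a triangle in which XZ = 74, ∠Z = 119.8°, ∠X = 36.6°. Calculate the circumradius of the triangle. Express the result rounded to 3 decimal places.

The third angle is ∠Y = 180° − ∠X − ∠Z = 23.60°.
Law of sines: YX = XZ·sin Z/sin Y ≈ 160.4.
Law of sines: ZY = XZ·sin X/sin Y ≈ 110.21.
Circumradius = XZ/(2 sin Y) ≈ 92.419.

R ≈ 92.419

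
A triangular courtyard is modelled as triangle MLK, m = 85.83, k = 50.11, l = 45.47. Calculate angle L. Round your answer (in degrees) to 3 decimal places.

24.773

By the law of cosines, cos L = (k² + m² − l²) / (2·k·m) ≈ 0.90797, so ∠L ≈ 24.77°.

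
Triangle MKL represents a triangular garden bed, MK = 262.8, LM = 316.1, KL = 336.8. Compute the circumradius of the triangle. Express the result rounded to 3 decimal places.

By the law of cosines, cos M = (LM² + MK² − KL²) / (2·LM·MK) ≈ 0.33435, so ∠M ≈ 70.47°.
Circumradius = KL/(2 sin M) ≈ 178.68.

178.683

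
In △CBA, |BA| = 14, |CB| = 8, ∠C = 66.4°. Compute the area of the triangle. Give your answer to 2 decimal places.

Law of sines: sin A = |CB|·sin C/|BA| ≈ 0.52364.
Since |BA| ≥ |CB|, only the acute value applies: ∠A ≈ 31.58°.
Then ∠B = 180° − ∠C − ∠A ≈ 82.02°.
Law of sines gives |AC| = |BA|·sin B/sin C ≈ 15.13.
Area = ½·|BA|·|CB|·sin B ≈ 55.458.

55.46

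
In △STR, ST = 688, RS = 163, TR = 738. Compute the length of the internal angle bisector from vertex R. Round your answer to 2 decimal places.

By the law of cosines, cos R = (TR² + RS² − ST²) / (2·TR·RS) ≈ 0.40679, so ∠R ≈ 66.00°.
The bisector from R has length 2·TR·RS·cos(∠R/2)/(TR+RS) ≈ 223.95.

t_R ≈ 223.95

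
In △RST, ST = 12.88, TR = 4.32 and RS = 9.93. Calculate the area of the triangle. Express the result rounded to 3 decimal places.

area ≈ 17.671

Semiperimeter s = (12.88 + 4.32 + 9.93)/2 = 13.565.
Heron's formula: area = √(13.565·0.685·9.245·3.635) ≈ 17.671.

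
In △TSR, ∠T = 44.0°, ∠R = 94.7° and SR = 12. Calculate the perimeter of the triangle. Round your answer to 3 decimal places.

The third angle is ∠S = 180° − ∠R − ∠T = 41.30°.
Law of sines: RT = SR·sin S/sin T ≈ 11.401.
Law of sines: TS = SR·sin R/sin T ≈ 17.217.
Semiperimeter s = (12+11.401+17.217)/2 = 20.309.
Perimeter = 12 + 11.401 + 17.217 = 40.618.

perimeter ≈ 40.618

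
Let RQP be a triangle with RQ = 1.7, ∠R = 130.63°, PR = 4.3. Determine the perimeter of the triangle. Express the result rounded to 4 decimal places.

perimeter ≈ 11.5588

By the law of cosines, QP² = PR² + RQ² − 2·PR·RQ·cos R = 30.9, so QP ≈ 5.5588.
Semiperimeter s = (5.5588+4.3+1.7)/2 = 5.7794.
Perimeter = 5.5588 + 4.3 + 1.7 = 11.559.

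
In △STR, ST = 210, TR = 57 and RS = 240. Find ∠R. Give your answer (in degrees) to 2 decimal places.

∠R ≈ 52.25°

By the law of cosines, cos R = (TR² + RS² − ST²) / (2·TR·RS) ≈ 0.61217, so ∠R ≈ 52.25°.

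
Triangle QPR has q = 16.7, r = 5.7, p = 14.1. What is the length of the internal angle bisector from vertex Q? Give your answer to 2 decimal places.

4.82

By the law of cosines, cos Q = (p² + r² − q²) / (2·p·r) ≈ -0.29607, so ∠Q ≈ 107.22°.
The bisector from Q has length 2·p·r·cos(∠Q/2)/(p+r) ≈ 4.8163.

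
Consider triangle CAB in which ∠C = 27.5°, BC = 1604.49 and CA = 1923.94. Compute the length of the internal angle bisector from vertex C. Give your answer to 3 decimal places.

By the law of cosines, AB² = BC² + CA² − 2·BC·CA·cos C = 7.9963e+05, so AB ≈ 894.22.
The bisector from C has length 2·BC·CA·cos(∠C/2)/(BC+CA) ≈ 1699.6.

1699.610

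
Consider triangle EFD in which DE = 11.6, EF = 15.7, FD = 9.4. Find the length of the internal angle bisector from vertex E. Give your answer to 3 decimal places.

t_E ≈ 12.670

By the law of cosines, cos E = (DE² + EF² − FD²) / (2·DE·EF) ≈ 0.80356, so ∠E ≈ 36.53°.
The bisector from E has length 2·DE·EF·cos(∠E/2)/(DE+EF) ≈ 12.67.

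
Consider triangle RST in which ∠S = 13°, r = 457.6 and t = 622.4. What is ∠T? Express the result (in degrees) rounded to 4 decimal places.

By the law of cosines, s² = t² + r² − 2·t·r·cos S = 41758, so s ≈ 204.35.
Law of cosines again: cos T = (r² + s² − t²)/(2·r·s) ≈ -0.72840, so ∠T ≈ 136.75°.

∠T ≈ 136.7526°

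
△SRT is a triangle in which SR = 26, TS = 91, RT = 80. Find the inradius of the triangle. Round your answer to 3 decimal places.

10.106

Semiperimeter s = (80 + 91 + 26)/2 = 98.5.
Heron's formula: area = √(98.5·18.5·7.5·72.5) ≈ 995.41.
Inradius = area/s = 995.41/98.5 ≈ 10.106.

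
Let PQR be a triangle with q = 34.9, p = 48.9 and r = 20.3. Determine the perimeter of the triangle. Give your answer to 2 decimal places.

perimeter ≈ 104.10

Perimeter = 48.9 + 34.9 + 20.3 = 104.1.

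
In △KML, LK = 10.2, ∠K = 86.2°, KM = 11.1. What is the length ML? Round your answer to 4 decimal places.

14.5686

By the law of cosines, ML² = LK² + KM² − 2·LK·KM·cos K = 212.24, so ML ≈ 14.569.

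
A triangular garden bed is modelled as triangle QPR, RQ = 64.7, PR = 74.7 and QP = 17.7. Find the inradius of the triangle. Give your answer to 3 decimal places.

Semiperimeter s = (74.7 + 64.7 + 17.7)/2 = 78.55.
Heron's formula: area = √(78.55·3.85·13.85·60.85) ≈ 504.85.
Inradius = area/s = 504.85/78.55 ≈ 6.4271.

6.427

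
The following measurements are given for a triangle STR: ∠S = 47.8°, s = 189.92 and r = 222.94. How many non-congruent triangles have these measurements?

r·sin S = 222.94·sin(47.8°) ≈ 165.2.
Since r sin S < s < r (165.2 < 189.92 < 222.94), two triangles exist.

2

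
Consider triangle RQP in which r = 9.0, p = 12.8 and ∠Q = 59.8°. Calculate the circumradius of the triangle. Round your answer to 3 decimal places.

6.569

By the law of cosines, q² = p² + r² − 2·p·r·cos Q = 128.94, so q ≈ 11.355.
Area = ½·p·r·sin Q ≈ 49.782.
Circumradius = q/(2 sin Q) ≈ 6.5693.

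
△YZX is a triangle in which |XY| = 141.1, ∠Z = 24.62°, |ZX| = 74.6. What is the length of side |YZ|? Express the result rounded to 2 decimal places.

Law of sines: sin Y = |ZX|·sin Z/|XY| ≈ 0.22026.
Since |XY| ≥ |ZX|, only the acute value applies: ∠Y ≈ 12.72°.
Then ∠X = 180° − ∠Z − ∠Y ≈ 142.66°.
Law of sines gives |YZ| = |XY|·sin X/sin Z ≈ 205.45.

205.45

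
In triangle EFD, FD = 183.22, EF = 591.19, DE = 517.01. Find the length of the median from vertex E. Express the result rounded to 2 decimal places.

m_E ≈ 547.73

Median from E: ½√(2·DE² + 2·EF² − FD²) ≈ 547.73.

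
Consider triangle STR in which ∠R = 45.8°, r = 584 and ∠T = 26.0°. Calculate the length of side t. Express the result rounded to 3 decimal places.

357.100

The third angle is ∠S = 180° − ∠T − ∠R = 108.20°.
Law of sines: t = r·sin T/sin R ≈ 357.1.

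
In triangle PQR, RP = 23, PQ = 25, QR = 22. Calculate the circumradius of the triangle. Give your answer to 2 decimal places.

13.53

By the law of cosines, cos P = (RP² + PQ² − QR²) / (2·RP·PQ) ≈ 0.58261, so ∠P ≈ 0.9489 rad.
Circumradius = QR/(2 sin P) ≈ 13.534.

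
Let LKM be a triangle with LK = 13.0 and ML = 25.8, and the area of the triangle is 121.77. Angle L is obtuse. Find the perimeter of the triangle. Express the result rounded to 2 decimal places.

perimeter ≈ 74.80

From area = ½·ML·LK·sin L, we get sin L = 2·area/(ML·LK) ≈ 0.72612.
Taking the obtuse solution, ∠L ≈ 133.44°.
Law of cosines then gives KM ≈ 35.998.
Perimeter = 35.998 + 25.8 + 13 = 74.798.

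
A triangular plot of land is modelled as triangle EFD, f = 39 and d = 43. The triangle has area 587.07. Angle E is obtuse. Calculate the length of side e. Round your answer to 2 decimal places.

75.93

From area = ½·f·d·sin E, we get sin E = 2·area/(f·d) ≈ 0.70014.
Taking the obtuse solution, ∠E ≈ 135.56°.
Law of cosines then gives e ≈ 75.926.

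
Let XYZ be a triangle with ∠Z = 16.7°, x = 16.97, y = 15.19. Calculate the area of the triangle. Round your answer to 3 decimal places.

Area = ½·x·y·sin Z ≈ 37.037.

37.037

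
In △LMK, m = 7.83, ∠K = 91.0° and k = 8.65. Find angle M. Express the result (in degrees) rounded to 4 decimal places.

64.8320

Law of sines: sin M = m·sin K/k ≈ 0.90506.
Since k ≥ m, only the acute value applies: ∠M ≈ 64.83°.
Then ∠L = 180° − ∠K − ∠M ≈ 24.17°.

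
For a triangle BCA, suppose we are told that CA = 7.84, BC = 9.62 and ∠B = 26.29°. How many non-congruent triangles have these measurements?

BC·sin B = 9.62·sin(26.29°) ≈ 4.261.
Since BC sin B < CA < BC (4.261 < 7.84 < 9.62), two triangles exist.

2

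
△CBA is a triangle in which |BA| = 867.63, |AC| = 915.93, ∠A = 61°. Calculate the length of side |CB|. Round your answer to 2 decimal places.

By the law of cosines, |CB|² = |BA|² + |AC|² − 2·|BA|·|AC|·cos A = 8.2116e+05, so |CB| ≈ 906.18.

906.18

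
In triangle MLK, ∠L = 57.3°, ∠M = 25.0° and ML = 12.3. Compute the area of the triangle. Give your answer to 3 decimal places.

area ≈ 27.147

The third angle is ∠K = 180° − ∠M − ∠L = 97.70°.
Law of sines: LK = ML·sin M/sin K ≈ 5.2455.
Law of sines: KM = ML·sin L/sin K ≈ 10.445.
Area = ½·ML·LK·sin L ≈ 27.147.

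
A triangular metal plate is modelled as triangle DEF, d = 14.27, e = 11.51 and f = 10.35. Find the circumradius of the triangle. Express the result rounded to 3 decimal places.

By the law of cosines, cos D = (e² + f² − d²) / (2·e·f) ≈ 0.15097, so ∠D ≈ 81.32°.
Circumradius = d/(2 sin D) ≈ 7.2177.

7.218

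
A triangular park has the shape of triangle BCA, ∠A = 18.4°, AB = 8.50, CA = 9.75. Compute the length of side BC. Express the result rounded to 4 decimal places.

By the law of cosines, BC² = CA² + AB² − 2·CA·AB·cos A = 10.036, so BC ≈ 3.168.

3.1680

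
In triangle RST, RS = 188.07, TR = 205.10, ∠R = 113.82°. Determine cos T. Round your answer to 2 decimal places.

By the law of cosines, ST² = TR² + RS² − 2·TR·RS·cos R = 1.0859e+05, so ST ≈ 329.53.
Law of cosines again: cos T = (ST² + TR² − RS²)/(2·ST·TR) ≈ 0.85288, so ∠T ≈ 31.47°.

0.85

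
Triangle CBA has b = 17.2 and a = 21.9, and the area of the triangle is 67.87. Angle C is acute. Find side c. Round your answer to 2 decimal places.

From area = ½·b·a·sin C, we get sin C = 2·area/(b·a) ≈ 0.36036.
Taking the acute solution, ∠C ≈ 21.12°.
Law of cosines then gives c ≈ 8.5267.

8.53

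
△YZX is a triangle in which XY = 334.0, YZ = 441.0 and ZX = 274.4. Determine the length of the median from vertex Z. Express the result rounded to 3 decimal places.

327.107

Median from Z: ½√(2·YZ² + 2·ZX² − XY²) ≈ 327.11.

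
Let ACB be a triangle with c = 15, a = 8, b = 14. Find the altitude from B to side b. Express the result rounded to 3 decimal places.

h_B ≈ 7.902

Semiperimeter s = (8 + 15 + 14)/2 = 18.5.
Heron's formula: area = √(18.5·10.5·3.5·4.5) ≈ 55.312.
The altitude from B has length 2·area/b ≈ 7.9017.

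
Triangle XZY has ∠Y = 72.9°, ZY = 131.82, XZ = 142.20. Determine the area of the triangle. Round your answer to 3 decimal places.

Law of sines: sin X = ZY·sin Y/XZ ≈ 0.88602.
Since XZ ≥ ZY, only the acute value applies: ∠X ≈ 62.38°.
Then ∠Z = 180° − ∠Y − ∠X ≈ 44.72°.
Law of sines gives YX = XZ·sin Z/sin Y ≈ 104.69.
Area = ½·XZ·ZY·sin Z ≈ 6595.1.

area ≈ 6595.076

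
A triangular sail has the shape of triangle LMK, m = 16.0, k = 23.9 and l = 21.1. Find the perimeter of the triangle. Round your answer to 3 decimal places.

perimeter ≈ 61.000

Perimeter = 21.1 + 16 + 23.9 = 61.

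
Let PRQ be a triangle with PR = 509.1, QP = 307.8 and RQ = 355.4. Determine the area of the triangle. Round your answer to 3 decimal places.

Semiperimeter s = (355.4 + 307.8 + 509.1)/2 = 586.15.
Heron's formula: area = √(586.15·230.75·278.35·77.05) ≈ 53859.

area ≈ 53858.862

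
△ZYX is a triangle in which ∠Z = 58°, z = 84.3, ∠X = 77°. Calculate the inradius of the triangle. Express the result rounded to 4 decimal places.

22.9614

The third angle is ∠Y = 180° − ∠X − ∠Z = 45.00°.
Law of sines: y = z·sin Y/sin Z ≈ 70.29.
Law of sines: x = z·sin X/sin Z ≈ 96.857.
Area = ½·z·y·sin X ≈ 2886.8.
Semiperimeter s = (84.3+70.29+96.857)/2 = 125.72.
Inradius = area/s = 2886.8/125.72 ≈ 22.961.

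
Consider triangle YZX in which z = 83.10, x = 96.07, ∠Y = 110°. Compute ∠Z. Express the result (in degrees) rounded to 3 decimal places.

∠Z ≈ 32.098°

By the law of cosines, y² = z² + x² − 2·z·x·cos Y = 21596, so y ≈ 146.96.
Law of cosines again: cos Z = (x² + y² − z²)/(2·x·y) ≈ 0.84714, so ∠Z ≈ 32.10°.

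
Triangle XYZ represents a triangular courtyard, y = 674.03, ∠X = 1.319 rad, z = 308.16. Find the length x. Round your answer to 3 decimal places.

By the law of cosines, x² = y² + z² − 2·y·z·cos X = 4.4578e+05, so x ≈ 667.67.

667.668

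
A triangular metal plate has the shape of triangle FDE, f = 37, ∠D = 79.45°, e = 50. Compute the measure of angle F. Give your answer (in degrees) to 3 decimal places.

∠F ≈ 40.081°

By the law of cosines, d² = e² + f² − 2·e·f·cos D = 3191.6, so d ≈ 56.494.
Law of cosines again: cos F = (d² + e² − f²)/(2·d·e) ≈ 0.76514, so ∠F ≈ 40.08°.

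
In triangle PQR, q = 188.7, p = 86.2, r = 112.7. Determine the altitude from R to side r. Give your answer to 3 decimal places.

52.118

Semiperimeter s = (86.2 + 188.7 + 112.7)/2 = 193.8.
Heron's formula: area = √(193.8·107.6·5.1·81.1) ≈ 2936.8.
The altitude from R has length 2·area/r ≈ 52.118.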